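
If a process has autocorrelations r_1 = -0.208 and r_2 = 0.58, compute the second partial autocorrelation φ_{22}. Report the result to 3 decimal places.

0.561

φ_{22} = (r_2 − r_1²) / (1 − r_1²)
r_1² = (-0.208)² = 0.043264
Numerator = 0.58 − 0.0433 = 0.5367; denominator = 1 − 0.0433 = 0.9567
φ_{22} = 0.5367 / 0.9567 = 0.561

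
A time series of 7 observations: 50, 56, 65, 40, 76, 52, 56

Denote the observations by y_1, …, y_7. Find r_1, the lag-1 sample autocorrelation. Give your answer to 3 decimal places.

-0.696

Mean ȳ = (50 + 56 + 65 + 40 + 76 + 52 + 56)/7 = 56.4286
Σ(y_t−ȳ)(y_{t+1}−ȳ) = (2.7551) + (-3.6735) + (-140.8163) + (-321.5306) + (-86.6735) + (1.8980) = -548.0408
Denominator Σ(y_t−ȳ)² = 787.7143
r_1 = -548.0408 / 787.7143 = -0.696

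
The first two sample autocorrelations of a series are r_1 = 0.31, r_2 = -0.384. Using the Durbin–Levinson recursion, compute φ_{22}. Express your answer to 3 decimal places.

-0.531

φ_{22} = (r_2 − r_1²) / (1 − r_1²)
r_1² = (0.31)² = 0.0961
Numerator = -0.384 − 0.0961 = -0.4801; denominator = 1 − 0.0961 = 0.9039
φ_{22} = -0.4801 / 0.9039 = -0.531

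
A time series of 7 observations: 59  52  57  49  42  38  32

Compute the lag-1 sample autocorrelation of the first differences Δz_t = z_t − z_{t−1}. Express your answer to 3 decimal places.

-0.428

First differences Δz: -7, 5, -8, -7, -4, -6
Mean of differences = -4.5000
Numerator Σ(Δz_t−Δz̄)(Δz_{t+1}−Δz̄) = -50.2500
Denominator Σ(Δz_t−Δz̄)² = 117.5000
r_1(Δz) = -50.2500 / 117.5000 = -0.428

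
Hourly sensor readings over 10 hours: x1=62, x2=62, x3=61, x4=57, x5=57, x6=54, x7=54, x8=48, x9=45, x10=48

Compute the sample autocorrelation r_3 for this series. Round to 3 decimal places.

0.068

Mean x̄ = (62 + 62 + 61 + 57 + 57 + 54 + 54 + 48 + 45 + 48)/10 = 54.8000
Numerator Σ_{t=1}^{7}(x_t−x̄)(x_{t+3}−x̄) = 23.2800
Denominator Σ(x_t−x̄)² = 341.6000
r_3 = 23.2800 / 341.6000 = 0.068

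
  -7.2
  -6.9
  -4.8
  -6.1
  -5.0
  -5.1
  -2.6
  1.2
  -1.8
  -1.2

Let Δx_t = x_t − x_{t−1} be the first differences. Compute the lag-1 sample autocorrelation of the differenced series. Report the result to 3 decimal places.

-0.342

First differences Δx: 0.3, 2.1, -1.3, 1.1, -0.1, 2.5, 3.8, -3.0, 0.6
Mean of differences = 0.6667
Numerator Σ(Δx_t−Δx̄)(Δx_{t+1}−Δx̄) = -11.4344
Denominator Σ(Δx_t−Δx̄)² = 33.4600
r_1(Δx) = -11.4344 / 33.4600 = -0.342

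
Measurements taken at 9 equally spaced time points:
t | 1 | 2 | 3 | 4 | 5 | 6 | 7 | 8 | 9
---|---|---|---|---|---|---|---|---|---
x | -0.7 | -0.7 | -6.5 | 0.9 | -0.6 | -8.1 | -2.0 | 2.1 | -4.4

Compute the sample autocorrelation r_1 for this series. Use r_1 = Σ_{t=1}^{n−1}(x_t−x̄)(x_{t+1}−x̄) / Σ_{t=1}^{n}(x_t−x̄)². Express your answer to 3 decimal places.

Mean x̄ = (-0.7 − 0.7 − 6.5 + 0.9 − 0.6 − 8.1 − 2.0 + 2.1 − 4.4)/9 = -2.2222
Numerator Σ_{t=1}^{8}(x_t−x̄)(x_{t+1}−x̄) = -31.7794
Denominator Σ(x_t−x̄)² = 93.3356
r_1 = -31.7794 / 93.3356 = -0.340

-0.340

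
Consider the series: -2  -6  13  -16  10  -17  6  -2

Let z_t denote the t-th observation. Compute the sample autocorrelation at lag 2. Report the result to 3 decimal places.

0.624

Mean z̄ = (-2 − 6 + 13 − 16 + 10 − 17 + 6 − 2)/8 = -1.7500
Deviations from mean: -0.2500, -4.2500, 14.7500, -14.2500, 11.7500, -15.2500, 7.7500, -0.2500
Σ(z_t−z̄)(z_{t+2}−z̄) = (-3.6875) + (60.5625) + (173.3125) + (217.3125) + (91.0625) + (3.8125) = 542.3750
Denominator Σ(z_t−z̄)² = 869.5000
r_2 = 542.3750 / 869.5000 = 0.624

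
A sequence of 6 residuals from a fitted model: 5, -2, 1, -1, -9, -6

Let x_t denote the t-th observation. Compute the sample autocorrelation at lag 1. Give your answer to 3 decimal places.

0.194

Mean x̄ = (5 − 2 + 1 − 1 − 9 − 6)/6 = -2.0000
Σ(x_t−x̄)(x_{t+1}−x̄) = (0.0000) + (0.0000) + (3.0000) + (-7.0000) + (28.0000) = 24.0000
Denominator Σ(x_t−x̄)² = 124.0000
r_1 = 24.0000 / 124.0000 = 0.194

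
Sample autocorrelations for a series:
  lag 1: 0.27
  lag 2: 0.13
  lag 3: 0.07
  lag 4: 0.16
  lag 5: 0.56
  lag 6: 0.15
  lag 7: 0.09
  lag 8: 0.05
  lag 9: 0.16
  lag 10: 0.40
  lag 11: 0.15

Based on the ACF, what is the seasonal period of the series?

The largest autocorrelation is r_5 = 0.56, with a weaker echo at lag 10 (0.40); the remaining lags stay at or below 0.27. The elevated value at lag 1 (0.27), dropping to 0.13 at lag 2, reflects decaying short-term dependence rather than seasonality.
The dominant spike at lag 5 indicates a seasonal period of 5.

5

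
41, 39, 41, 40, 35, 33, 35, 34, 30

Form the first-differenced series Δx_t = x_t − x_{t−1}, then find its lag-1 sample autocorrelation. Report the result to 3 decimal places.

-0.040

First differences Δx: -2, 2, -1, -5, -2, 2, -1, -4
Mean of differences = -1.3750
Numerator Σ(Δx_t−Δx̄)(Δx_{t+1}−Δx̄) = -1.7656
Denominator Σ(Δx_t−Δx̄)² = 43.8750
r_1(Δx) = -1.7656 / 43.8750 = -0.040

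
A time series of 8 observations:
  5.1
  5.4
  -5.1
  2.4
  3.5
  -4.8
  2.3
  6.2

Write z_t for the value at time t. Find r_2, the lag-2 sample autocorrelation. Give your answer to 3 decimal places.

Mean z̄ = (5.1 + 5.4 − 5.1 + 2.4 + 3.5 − 4.8 + 2.3 + 6.2)/8 = 1.8750
Σ(z_t−z̄)(z_{t+2}−z̄) = (-22.4944) + (1.8506) + (-11.3344) + (-3.5044) + (0.6906) + (-28.8694) = -63.6613
Denominator Σ(z_t−z̄)² = 137.8350
r_2 = -63.6613 / 137.8350 = -0.462

-0.462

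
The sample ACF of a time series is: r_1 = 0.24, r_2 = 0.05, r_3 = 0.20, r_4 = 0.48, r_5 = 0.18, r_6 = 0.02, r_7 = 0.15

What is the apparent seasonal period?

The largest autocorrelation is r_4 = 0.48; the remaining lags stay at or below 0.24. The elevated value at lag 1 (0.24), dropping to 0.05 at lag 2, reflects decaying short-term dependence rather than seasonality.
The dominant spike at lag 4 indicates a seasonal period of 4.

4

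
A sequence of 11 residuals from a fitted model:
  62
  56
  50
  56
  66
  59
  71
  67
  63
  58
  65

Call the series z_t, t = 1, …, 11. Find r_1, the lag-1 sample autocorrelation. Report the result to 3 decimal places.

0.286

Mean z̄ = (62 + 56 + 50 + 56 + 66 + 59 + 71 + 67 + 63 + 58 + 65)/11 = 61.1818
Numerator Σ_{t=1}^{10}(z_t−z̄)(z_{t+1}−z̄) = 104.5124
Denominator Σ(z_t−z̄)² = 365.6364
r_1 = 104.5124 / 365.6364 = 0.286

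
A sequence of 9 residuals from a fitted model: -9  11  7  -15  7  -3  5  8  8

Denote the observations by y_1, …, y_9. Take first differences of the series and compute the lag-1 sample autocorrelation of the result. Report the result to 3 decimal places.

First differences Δy: 20, -4, -22, 22, -10, 8, 3, 0
Mean of differences = 2.1250
Numerator Σ(Δy_t−Δȳ)(Δy_{t+1}−Δȳ) = -750.1406
Denominator Σ(Δy_t−Δȳ)² = 1520.8750
r_1(Δy) = -750.1406 / 1520.8750 = -0.493

-0.493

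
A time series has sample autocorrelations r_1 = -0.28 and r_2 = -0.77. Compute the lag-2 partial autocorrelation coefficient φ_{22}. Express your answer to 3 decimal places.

-0.921

φ_{22} = (r_2 − r_1²) / (1 − r_1²)
r_1² = (-0.28)² = 0.0784
Numerator = -0.77 − 0.0784 = -0.8484; denominator = 1 − 0.0784 = 0.9216
φ_{22} = -0.8484 / 0.9216 = -0.921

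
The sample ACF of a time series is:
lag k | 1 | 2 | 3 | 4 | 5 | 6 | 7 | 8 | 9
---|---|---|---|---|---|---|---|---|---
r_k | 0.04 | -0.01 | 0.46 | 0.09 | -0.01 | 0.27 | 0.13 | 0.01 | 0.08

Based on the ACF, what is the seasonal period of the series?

3

The largest autocorrelation is r_3 = 0.46, with a weaker echo at lag 6 (0.27); the remaining lags stay at or below 0.13.
The dominant spike at lag 3 indicates a seasonal period of 3.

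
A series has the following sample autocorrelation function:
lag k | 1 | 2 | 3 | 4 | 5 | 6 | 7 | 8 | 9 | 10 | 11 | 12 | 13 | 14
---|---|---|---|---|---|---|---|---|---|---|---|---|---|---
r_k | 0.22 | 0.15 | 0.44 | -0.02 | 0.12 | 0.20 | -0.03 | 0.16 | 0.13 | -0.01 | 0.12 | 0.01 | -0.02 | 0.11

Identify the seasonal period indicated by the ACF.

The largest autocorrelation is r_3 = 0.44; the remaining lags stay at or below 0.22. The elevated value at lag 1 (0.22), dropping to 0.15 at lag 2, reflects decaying short-term dependence rather than seasonality.
The dominant spike at lag 3 indicates a seasonal period of 3.

3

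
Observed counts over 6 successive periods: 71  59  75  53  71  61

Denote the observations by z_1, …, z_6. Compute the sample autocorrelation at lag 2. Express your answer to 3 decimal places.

Mean z̄ = (71 + 59 + 75 + 53 + 71 + 61)/6 = 65.0000
Σ(z_t−z̄)(z_{t+2}−z̄) = (60.0000) + (72.0000) + (60.0000) + (48.0000) = 240.0000
Denominator Σ(z_t−z̄)² = 368.0000
r_2 = 240.0000 / 368.0000 = 0.652

0.652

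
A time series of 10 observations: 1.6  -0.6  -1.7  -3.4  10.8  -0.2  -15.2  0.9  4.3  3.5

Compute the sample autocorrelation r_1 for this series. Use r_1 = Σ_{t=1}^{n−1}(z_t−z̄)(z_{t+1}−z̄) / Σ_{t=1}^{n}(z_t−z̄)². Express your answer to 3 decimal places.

-0.062

Mean z̄ = (1.6 − 0.6 − 1.7 − 3.4 + 10.8 − 0.2 − 15.2 + 0.9 + 4.3 + 3.5)/10 = 0.0000
Numerator Σ_{t=1}^{9}(z_t−z̄)(z_{t+1}−z̄) = -24.7600
Denominator Σ(z_t−z̄)² = 396.6400
r_1 = -24.7600 / 396.6400 = -0.062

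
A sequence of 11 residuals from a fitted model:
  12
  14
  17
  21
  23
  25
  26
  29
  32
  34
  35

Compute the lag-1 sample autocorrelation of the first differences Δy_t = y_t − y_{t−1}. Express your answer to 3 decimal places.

0.088

First differences Δy: 2, 3, 4, 2, 2, 1, 3, 3, 2, 1
Mean of differences = 2.3000
Numerator Σ(Δy_t−Δȳ)(Δy_{t+1}−Δȳ) = 0.7100
Denominator Σ(Δy_t−Δȳ)² = 8.1000
r_1(Δy) = 0.7100 / 8.1000 = 0.088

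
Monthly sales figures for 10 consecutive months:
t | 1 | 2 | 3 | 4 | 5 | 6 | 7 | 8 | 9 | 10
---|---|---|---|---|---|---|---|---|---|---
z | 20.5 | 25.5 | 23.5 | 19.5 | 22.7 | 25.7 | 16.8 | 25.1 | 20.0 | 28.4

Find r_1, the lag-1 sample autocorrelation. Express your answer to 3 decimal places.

-0.532

Mean z̄ = (20.5 + 25.5 + 23.5 + 19.5 + 22.7 + 25.7 + 16.8 + 25.1 + 20.0 + 28.4)/10 = 22.7700
Numerator Σ_{t=1}^{9}(z_t−z̄)(z_{t+1}−z̄) = -60.0189
Denominator Σ(z_t−z̄)² = 112.8610
r_1 = -60.0189 / 112.8610 = -0.532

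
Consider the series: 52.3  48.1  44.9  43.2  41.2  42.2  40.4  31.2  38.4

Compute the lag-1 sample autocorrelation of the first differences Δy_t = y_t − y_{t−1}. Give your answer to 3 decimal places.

-0.420

First differences Δy: -4.2, -3.2, -1.7, -2.0, 1.0, -1.8, -9.2, 7.2
Mean of differences = -1.7375
Numerator Σ(Δy_t−Δȳ)(Δy_{t+1}−Δȳ) = -63.5827
Denominator Σ(Δy_t−Δȳ)² = 151.3388
r_1(Δy) = -63.5827 / 151.3388 = -0.420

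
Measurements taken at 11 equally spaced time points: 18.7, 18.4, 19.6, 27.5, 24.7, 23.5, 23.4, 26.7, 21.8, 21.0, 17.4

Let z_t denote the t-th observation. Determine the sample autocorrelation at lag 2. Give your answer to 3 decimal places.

-0.036

Mean z̄ = (18.7 + 18.4 + 19.6 + 27.5 + 24.7 + 23.5 + 23.4 + 26.7 + 21.8 + 21.0 + 17.4)/11 = 22.0636
Numerator Σ_{t=1}^{9}(z_t−z̄)(z_{t+2}−z̄) = -4.1881
Denominator Σ(z_t−z̄)² = 115.6055
r_2 = -4.1881 / 115.6055 = -0.036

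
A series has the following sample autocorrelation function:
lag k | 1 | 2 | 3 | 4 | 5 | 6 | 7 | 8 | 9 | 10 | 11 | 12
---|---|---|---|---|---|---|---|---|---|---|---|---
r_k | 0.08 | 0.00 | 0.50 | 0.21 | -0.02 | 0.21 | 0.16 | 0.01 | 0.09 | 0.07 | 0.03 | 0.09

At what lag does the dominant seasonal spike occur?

3

The largest autocorrelation is r_3 = 0.50; the remaining lags stay at or below 0.21.
The dominant spike at lag 3 indicates a seasonal period of 3.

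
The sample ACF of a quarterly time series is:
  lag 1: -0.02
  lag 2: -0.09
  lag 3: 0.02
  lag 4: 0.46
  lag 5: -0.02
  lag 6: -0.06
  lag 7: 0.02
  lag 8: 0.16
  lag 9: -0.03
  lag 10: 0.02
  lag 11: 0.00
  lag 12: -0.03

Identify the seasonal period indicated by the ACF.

The largest autocorrelation is r_4 = 0.46, with a weaker echo at lag 8 (0.16); the remaining lags stay at or below 0.02.
The dominant spike at lag 4 indicates a seasonal period of 4.

4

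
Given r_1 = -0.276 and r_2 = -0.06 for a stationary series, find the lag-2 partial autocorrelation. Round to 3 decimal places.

-0.147

φ_{22} = (r_2 − r_1²) / (1 − r_1²)
r_1² = (-0.276)² = 0.076176
Numerator = -0.06 − 0.0762 = -0.1362; denominator = 1 − 0.0762 = 0.9238
φ_{22} = -0.1362 / 0.9238 = -0.147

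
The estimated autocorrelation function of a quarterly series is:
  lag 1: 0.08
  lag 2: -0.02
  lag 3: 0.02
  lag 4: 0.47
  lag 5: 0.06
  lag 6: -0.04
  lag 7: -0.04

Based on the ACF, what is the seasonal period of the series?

The largest autocorrelation is r_4 = 0.47; the remaining lags stay at or below 0.08.
The dominant spike at lag 4 indicates a seasonal period of 4.

4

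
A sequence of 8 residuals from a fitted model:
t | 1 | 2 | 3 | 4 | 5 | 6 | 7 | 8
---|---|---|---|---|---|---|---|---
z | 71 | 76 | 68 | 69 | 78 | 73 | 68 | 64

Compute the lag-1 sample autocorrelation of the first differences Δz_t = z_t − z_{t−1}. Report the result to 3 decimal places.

First differences Δz: 5, -8, 1, 9, -5, -5, -4
Mean of differences = -1.0000
Numerator Σ(Δz_t−Δz̄)(Δz_{t+1}−Δz̄) = -48.0000
Denominator Σ(Δz_t−Δz̄)² = 230.0000
r_1(Δz) = -48.0000 / 230.0000 = -0.209

-0.209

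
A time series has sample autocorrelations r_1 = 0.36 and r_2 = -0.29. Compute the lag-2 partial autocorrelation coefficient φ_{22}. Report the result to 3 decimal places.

-0.482

φ_{22} = (r_2 − r_1²) / (1 − r_1²)
r_1² = (0.36)² = 0.1296
Numerator = -0.29 − 0.1296 = -0.4196; denominator = 1 − 0.1296 = 0.8704
φ_{22} = -0.4196 / 0.8704 = -0.482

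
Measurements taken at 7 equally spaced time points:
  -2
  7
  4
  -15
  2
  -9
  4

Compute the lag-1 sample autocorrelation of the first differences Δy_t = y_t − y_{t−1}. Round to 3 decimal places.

First differences Δy: 9, -3, -19, 17, -11, 13
Mean of differences = 1.0000
Numerator Σ(Δy_t−Δȳ)(Δy_{t+1}−Δȳ) = -608.0000
Denominator Σ(Δy_t−Δȳ)² = 1024.0000
r_1(Δy) = -608.0000 / 1024.0000 = -0.594

-0.594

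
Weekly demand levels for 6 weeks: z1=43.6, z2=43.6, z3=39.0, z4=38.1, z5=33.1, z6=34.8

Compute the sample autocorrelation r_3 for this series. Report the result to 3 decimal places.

Mean z̄ = (43.6 + 43.6 + 39.0 + 38.1 + 33.1 + 34.8)/6 = 38.7000
Deviations from mean: 4.9000, 4.9000, 0.3000, -0.6000, -5.6000, -3.9000
Numerator Σ_{t=1}^{3}(z_t−z̄)(z_{t+3}−z̄) = -31.5500
Denominator Σ(z_t−z̄)² = 95.0400
r_3 = -31.5500 / 95.0400 = -0.332

-0.332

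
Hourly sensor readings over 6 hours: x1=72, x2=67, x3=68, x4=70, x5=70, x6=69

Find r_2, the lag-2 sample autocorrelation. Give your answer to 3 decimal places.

-0.406

Mean x̄ = (72 + 67 + 68 + 70 + 70 + 69)/6 = 69.3333
Σ(x_t−x̄)(x_{t+2}−x̄) = (-3.5556) + (-1.5556) + (-0.8889) + (-0.2222) = -6.2222
Denominator Σ(x_t−x̄)² = 15.3333
r_2 = -6.2222 / 15.3333 = -0.406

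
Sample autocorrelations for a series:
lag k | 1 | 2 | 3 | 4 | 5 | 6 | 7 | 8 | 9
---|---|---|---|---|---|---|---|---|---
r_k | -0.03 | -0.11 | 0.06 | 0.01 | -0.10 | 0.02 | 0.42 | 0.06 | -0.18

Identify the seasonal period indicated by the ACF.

7

The largest autocorrelation is r_7 = 0.42; the remaining lags stay at or below 0.06.
The dominant spike at lag 7 indicates a seasonal period of 7.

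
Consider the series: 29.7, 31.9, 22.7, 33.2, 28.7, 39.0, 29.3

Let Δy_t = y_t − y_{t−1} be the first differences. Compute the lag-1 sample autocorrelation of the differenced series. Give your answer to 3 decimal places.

-0.738

First differences Δy: 2.2, -9.2, 10.5, -4.5, 10.3, -9.7
Mean of differences = -0.0667
Numerator Σ(Δy_t−Δȳ)(Δy_{t+1}−Δȳ) = -309.8811
Denominator Σ(Δy_t−Δȳ)² = 420.1333
r_1(Δy) = -309.8811 / 420.1333 = -0.738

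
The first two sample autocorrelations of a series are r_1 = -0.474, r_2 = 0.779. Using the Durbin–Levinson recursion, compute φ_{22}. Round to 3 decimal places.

φ_{22} = (r_2 − r_1²) / (1 − r_1²)
r_1² = (-0.474)² = 0.224676
Numerator = 0.779 − 0.2247 = 0.5543; denominator = 1 − 0.2247 = 0.7753
φ_{22} = 0.5543 / 0.7753 = 0.715

0.715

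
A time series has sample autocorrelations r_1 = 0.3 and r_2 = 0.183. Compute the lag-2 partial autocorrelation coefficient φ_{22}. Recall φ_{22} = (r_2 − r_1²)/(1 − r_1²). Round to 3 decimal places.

φ_{22} = (r_2 − r_1²) / (1 − r_1²)
r_1² = (0.3)² = 0.09
Numerator = 0.183 − 0.0900 = 0.0930; denominator = 1 − 0.0900 = 0.9100
φ_{22} = 0.0930 / 0.9100 = 0.102

0.102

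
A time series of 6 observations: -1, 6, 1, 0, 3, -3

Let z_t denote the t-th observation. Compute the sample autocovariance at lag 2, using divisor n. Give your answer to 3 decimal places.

Mean z̄ = (-1 + 6 + 1 + 0 + 3 − 3)/6 = 1.0000
Σ_{t=1}^{4}(z_t−z̄)(z_{t+2}−z̄) = -1.0000
γ_2 = -1.0000 / 6 = -0.167

-0.167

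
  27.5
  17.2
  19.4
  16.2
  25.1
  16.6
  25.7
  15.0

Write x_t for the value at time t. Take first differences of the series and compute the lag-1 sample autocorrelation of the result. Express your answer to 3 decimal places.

-0.663

First differences Δx: -10.3, 2.2, -3.2, 8.9, -8.5, 9.1, -10.7
Mean of differences = -1.7857
Numerator Σ(Δx_t−Δx̄)(Δx_{t+1}−Δx̄) = -296.5602
Denominator Σ(Δx_t−Δx̄)² = 447.6086
r_1(Δx) = -296.5602 / 447.6086 = -0.663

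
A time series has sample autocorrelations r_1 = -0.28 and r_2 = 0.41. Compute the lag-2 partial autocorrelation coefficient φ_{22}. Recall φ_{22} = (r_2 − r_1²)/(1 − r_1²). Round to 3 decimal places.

0.360

φ_{22} = (r_2 − r_1²) / (1 − r_1²)
r_1² = (-0.28)² = 0.0784
Numerator = 0.41 − 0.0784 = 0.3316; denominator = 1 − 0.0784 = 0.9216
φ_{22} = 0.3316 / 0.9216 = 0.360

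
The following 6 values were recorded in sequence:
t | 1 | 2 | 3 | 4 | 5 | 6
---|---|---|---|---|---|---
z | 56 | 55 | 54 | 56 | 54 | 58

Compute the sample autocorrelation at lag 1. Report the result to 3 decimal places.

Mean z̄ = (56 + 55 + 54 + 56 + 54 + 58)/6 = 55.5000
Σ(z_t−z̄)(z_{t+1}−z̄) = (-0.2500) + (0.7500) + (-0.7500) + (-0.7500) + (-3.7500) = -4.7500
Denominator Σ(z_t−z̄)² = 11.5000
r_1 = -4.7500 / 11.5000 = -0.413

-0.413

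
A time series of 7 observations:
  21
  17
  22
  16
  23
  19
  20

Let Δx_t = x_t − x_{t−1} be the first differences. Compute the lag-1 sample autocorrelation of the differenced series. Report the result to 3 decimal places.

First differences Δx: -4, 5, -6, 7, -4, 1
Mean of differences = -0.1667
Numerator Σ(Δx_t−Δx̄)(Δx_{t+1}−Δx̄) = -123.6944
Denominator Σ(Δx_t−Δx̄)² = 142.8333
r_1(Δx) = -123.6944 / 142.8333 = -0.866

-0.866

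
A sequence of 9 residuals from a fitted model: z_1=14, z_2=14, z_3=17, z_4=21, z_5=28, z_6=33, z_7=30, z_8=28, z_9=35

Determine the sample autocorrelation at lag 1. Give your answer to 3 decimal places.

0.638

Mean z̄ = (14 + 14 + 17 + 21 + 28 + 33 + 30 + 28 + 35)/9 = 24.4444
Numerator Σ_{t=1}^{8}(z_t−z̄)(z_{t+1}−z̄) = 335.4691
Denominator Σ(z_t−z̄)² = 526.2222
r_1 = 335.4691 / 526.2222 = 0.638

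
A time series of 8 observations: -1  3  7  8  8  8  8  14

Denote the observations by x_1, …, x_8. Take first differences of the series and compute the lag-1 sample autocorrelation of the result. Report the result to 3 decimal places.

0.127

First differences Δx: 4, 4, 1, 0, 0, 0, 6
Mean of differences = 2.1429
Numerator Σ(Δx_t−Δx̄)(Δx_{t+1}−Δx̄) = 4.6939
Denominator Σ(Δx_t−Δx̄)² = 36.8571
r_1(Δx) = 4.6939 / 36.8571 = 0.127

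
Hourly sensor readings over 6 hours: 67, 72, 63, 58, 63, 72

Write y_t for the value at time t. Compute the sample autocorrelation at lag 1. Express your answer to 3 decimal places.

Mean ȳ = (67 + 72 + 63 + 58 + 63 + 72)/6 = 65.8333
Σ(y_t−ȳ)(y_{t+1}−ȳ) = (7.1944) + (-17.4722) + (22.1944) + (22.1944) + (-17.4722) = 16.6389
Denominator Σ(y_t−ȳ)² = 154.8333
r_1 = 16.6389 / 154.8333 = 0.107

0.107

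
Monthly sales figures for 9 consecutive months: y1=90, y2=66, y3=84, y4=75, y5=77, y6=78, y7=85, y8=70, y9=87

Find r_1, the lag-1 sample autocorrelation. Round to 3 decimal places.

Mean ȳ = (90 + 66 + 84 + 75 + 77 + 78 + 85 + 70 + 87)/9 = 79.1111
Numerator Σ_{t=1}^{8}(y_t−ȳ)(y_{t+1}−ȳ) = -348.0123
Denominator Σ(y_t−ȳ)² = 516.8889
r_1 = -348.0123 / 516.8889 = -0.673

-0.673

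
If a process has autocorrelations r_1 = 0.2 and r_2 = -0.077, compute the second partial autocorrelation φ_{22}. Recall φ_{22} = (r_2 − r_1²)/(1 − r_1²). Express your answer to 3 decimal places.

-0.122

φ_{22} = (r_2 − r_1²) / (1 − r_1²)
r_1² = (0.2)² = 0.04
Numerator = -0.077 − 0.0400 = -0.1170; denominator = 1 − 0.0400 = 0.9600
φ_{22} = -0.1170 / 0.9600 = -0.122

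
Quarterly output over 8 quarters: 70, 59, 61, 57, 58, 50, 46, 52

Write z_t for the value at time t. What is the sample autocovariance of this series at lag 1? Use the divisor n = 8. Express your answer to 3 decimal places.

19.342

Mean z̄ = (70 + 59 + 61 + 57 + 58 + 50 + 46 + 52)/8 = 56.6250
Deviations: 13.3750, 2.3750, 4.3750, 0.3750, 1.3750, -6.6250, -10.6250, -4.6250
Σ_{t=1}^{7}(z_t−z̄)(z_{t+1}−z̄) = 154.7344
γ_1 = 154.7344 / 8 = 19.342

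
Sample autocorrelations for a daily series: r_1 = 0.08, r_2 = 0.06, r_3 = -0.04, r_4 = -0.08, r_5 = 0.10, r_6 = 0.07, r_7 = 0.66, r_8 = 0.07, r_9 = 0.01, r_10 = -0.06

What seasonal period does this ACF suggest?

7

The largest autocorrelation is r_7 = 0.66; the remaining lags stay at or below 0.10.
The dominant spike at lag 7 indicates a seasonal period of 7.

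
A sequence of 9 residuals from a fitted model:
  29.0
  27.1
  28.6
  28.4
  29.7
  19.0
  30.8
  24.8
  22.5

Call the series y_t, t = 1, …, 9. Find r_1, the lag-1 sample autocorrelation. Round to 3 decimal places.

Mean ȳ = (29.0 + 27.1 + 28.6 + 28.4 + 29.7 + 19.0 + 30.8 + 24.8 + 22.5)/9 = 26.6556
Numerator Σ_{t=1}^{8}(y_t−ȳ)(y_{t+1}−ȳ) = -44.4053
Denominator Σ(y_t−ȳ)² = 118.2822
r_1 = -44.4053 / 118.2822 = -0.375

-0.375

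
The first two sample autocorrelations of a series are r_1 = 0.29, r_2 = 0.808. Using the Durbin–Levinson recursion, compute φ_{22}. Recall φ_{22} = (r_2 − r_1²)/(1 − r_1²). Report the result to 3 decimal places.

0.790

φ_{22} = (r_2 − r_1²) / (1 − r_1²)
r_1² = (0.29)² = 0.0841
Numerator = 0.808 − 0.0841 = 0.7239; denominator = 1 − 0.0841 = 0.9159
φ_{22} = 0.7239 / 0.9159 = 0.790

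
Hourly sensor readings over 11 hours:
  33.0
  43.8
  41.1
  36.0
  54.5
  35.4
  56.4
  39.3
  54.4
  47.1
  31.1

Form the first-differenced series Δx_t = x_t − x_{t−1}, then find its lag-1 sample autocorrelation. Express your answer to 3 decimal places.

First differences Δx: 10.8, -2.7, -5.1, 18.5, -19.1, 21.0, -17.1, 15.1, -7.3, -16.0
Mean of differences = -0.1900
Numerator Σ(Δx_t−Δx̄)(Δx_{t+1}−Δx̄) = -1474.3391
Denominator Σ(Δx_t−Δx̄)² = 2127.3490
r_1(Δx) = -1474.3391 / 2127.3490 = -0.693

-0.693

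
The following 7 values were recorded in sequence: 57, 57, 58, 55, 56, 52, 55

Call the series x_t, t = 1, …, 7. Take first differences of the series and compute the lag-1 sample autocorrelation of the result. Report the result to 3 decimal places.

-0.673

First differences Δx: 0, 1, -3, 1, -4, 3
Mean of differences = -0.3333
Numerator Σ(Δx_t−Δx̄)(Δx_{t+1}−Δx̄) = -23.7778
Denominator Σ(Δx_t−Δx̄)² = 35.3333
r_1(Δx) = -23.7778 / 35.3333 = -0.673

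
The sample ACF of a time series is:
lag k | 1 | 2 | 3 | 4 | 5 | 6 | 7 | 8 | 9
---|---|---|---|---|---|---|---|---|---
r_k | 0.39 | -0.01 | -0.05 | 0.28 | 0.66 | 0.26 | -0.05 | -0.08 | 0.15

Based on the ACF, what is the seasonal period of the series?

5

The largest autocorrelation is r_5 = 0.66; the remaining lags stay at or below 0.39.
The dominant spike at lag 5 indicates a seasonal period of 5.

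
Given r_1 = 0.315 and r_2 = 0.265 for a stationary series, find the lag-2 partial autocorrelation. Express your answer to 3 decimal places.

φ_{22} = (r_2 − r_1²) / (1 − r_1²)
r_1² = (0.315)² = 0.099225
Numerator = 0.265 − 0.0992 = 0.1658; denominator = 1 − 0.0992 = 0.9008
φ_{22} = 0.1658 / 0.9008 = 0.184

0.184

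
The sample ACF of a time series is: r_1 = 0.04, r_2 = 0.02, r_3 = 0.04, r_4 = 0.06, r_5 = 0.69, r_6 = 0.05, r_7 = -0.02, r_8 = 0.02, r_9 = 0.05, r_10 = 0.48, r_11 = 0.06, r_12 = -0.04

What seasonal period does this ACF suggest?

The largest autocorrelation is r_5 = 0.69, with a weaker echo at lag 10 (0.48); the remaining lags stay at or below 0.06.
The dominant spike at lag 5 indicates a seasonal period of 5.

5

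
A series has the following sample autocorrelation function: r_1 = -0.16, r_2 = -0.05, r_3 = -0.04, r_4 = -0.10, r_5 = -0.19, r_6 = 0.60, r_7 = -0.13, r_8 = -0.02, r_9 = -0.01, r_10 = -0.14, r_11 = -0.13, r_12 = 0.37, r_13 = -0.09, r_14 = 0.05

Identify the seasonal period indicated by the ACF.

6

The largest autocorrelation is r_6 = 0.60, with a weaker echo at lag 12 (0.37); the remaining lags stay at or below 0.05.
The dominant spike at lag 6 indicates a seasonal period of 6.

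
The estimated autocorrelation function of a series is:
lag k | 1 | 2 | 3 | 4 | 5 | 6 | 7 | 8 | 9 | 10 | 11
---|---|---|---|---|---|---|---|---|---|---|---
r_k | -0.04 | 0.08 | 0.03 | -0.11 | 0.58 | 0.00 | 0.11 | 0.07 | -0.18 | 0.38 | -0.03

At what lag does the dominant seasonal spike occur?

5

The largest autocorrelation is r_5 = 0.58, with a weaker echo at lag 10 (0.38); the remaining lags stay at or below 0.11.
The dominant spike at lag 5 indicates a seasonal period of 5.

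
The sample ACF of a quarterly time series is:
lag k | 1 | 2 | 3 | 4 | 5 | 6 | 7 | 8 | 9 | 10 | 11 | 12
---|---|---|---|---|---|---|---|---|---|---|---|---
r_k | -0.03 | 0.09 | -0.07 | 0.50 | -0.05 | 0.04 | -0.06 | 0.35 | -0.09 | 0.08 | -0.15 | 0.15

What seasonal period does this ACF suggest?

4

The largest autocorrelation is r_4 = 0.50, with weaker echoes at lags 8 (0.35) and 12 (0.15); the remaining lags stay at or below 0.09.
The dominant spike at lag 4 indicates a seasonal period of 4.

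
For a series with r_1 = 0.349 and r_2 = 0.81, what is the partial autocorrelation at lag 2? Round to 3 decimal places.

0.784

φ_{22} = (r_2 − r_1²) / (1 − r_1²)
r_1² = (0.349)² = 0.121801
Numerator = 0.81 − 0.1218 = 0.6882; denominator = 1 − 0.1218 = 0.8782
φ_{22} = 0.6882 / 0.8782 = 0.784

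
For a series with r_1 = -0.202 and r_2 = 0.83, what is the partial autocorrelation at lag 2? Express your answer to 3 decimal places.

φ_{22} = (r_2 − r_1²) / (1 − r_1²)
r_1² = (-0.202)² = 0.040804
Numerator = 0.83 − 0.0408 = 0.7892; denominator = 1 − 0.0408 = 0.9592
φ_{22} = 0.7892 / 0.9592 = 0.823

0.823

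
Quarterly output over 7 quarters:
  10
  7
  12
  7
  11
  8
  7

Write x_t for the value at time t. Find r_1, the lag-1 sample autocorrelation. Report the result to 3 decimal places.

Mean x̄ = (10 + 7 + 12 + 7 + 11 + 8 + 7)/7 = 8.8571
Deviations from mean: 1.1429, -1.8571, 3.1429, -1.8571, 2.1429, -0.8571, -1.8571
Σ(x_t−x̄)(x_{t+1}−x̄) = (-2.1224) + (-5.8367) + (-5.8367) + (-3.9796) + (-1.8367) + (1.5918) = -18.0204
Denominator Σ(x_t−x̄)² = 26.8571
r_1 = -18.0204 / 26.8571 = -0.671

-0.671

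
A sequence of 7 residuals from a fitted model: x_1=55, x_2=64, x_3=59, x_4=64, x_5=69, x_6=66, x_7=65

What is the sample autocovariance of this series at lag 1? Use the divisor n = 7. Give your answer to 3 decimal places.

Mean x̄ = (55 + 64 + 59 + 64 + 69 + 66 + 65)/7 = 63.1429
Deviations: -8.1429, 0.8571, -4.1429, 0.8571, 5.8571, 2.8571, 1.8571
Σ_{t=1}^{6}(x_t−x̄)(x_{t+1}−x̄) = 12.9796
γ_1 = 12.9796 / 7 = 1.854

1.854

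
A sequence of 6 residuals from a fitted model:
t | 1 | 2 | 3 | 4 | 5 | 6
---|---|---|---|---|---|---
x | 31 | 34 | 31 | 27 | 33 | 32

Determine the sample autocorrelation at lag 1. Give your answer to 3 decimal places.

-0.220

Mean x̄ = (31 + 34 + 31 + 27 + 33 + 32)/6 = 31.3333
Deviations from mean: -0.3333, 2.6667, -0.3333, -4.3333, 1.6667, 0.6667
Σ(x_t−x̄)(x_{t+1}−x̄) = (-0.8889) + (-0.8889) + (1.4444) + (-7.2222) + (1.1111) = -6.4444
Denominator Σ(x_t−x̄)² = 29.3333
r_1 = -6.4444 / 29.3333 = -0.220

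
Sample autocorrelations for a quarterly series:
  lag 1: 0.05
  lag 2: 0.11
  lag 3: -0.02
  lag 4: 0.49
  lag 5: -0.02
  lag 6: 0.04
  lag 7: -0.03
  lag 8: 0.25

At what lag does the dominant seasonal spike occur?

4

The largest autocorrelation is r_4 = 0.49, with a weaker echo at lag 8 (0.25); the remaining lags stay at or below 0.11.
The dominant spike at lag 4 indicates a seasonal period of 4.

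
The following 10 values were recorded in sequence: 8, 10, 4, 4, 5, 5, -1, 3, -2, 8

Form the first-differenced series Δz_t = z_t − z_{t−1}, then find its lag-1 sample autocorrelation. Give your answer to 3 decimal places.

First differences Δz: 2, -6, 0, 1, 0, -6, 4, -5, 10
Mean of differences = 0.0000
Numerator Σ(Δz_t−Δz̄)(Δz_{t+1}−Δz̄) = -106.0000
Denominator Σ(Δz_t−Δz̄)² = 218.0000
r_1(Δz) = -106.0000 / 218.0000 = -0.486

-0.486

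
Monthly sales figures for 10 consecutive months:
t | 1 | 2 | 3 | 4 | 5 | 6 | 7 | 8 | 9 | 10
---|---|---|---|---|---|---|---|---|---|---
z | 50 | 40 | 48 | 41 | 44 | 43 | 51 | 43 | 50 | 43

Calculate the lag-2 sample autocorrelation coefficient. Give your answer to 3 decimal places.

Mean z̄ = (50 + 40 + 48 + 41 + 44 + 43 + 51 + 43 + 50 + 43)/10 = 45.3000
Numerator Σ_{t=1}^{8}(z_t−z̄)(z_{t+2}−z̄) = 71.8200
Denominator Σ(z_t−z̄)² = 148.1000
r_2 = 71.8200 / 148.1000 = 0.485

0.485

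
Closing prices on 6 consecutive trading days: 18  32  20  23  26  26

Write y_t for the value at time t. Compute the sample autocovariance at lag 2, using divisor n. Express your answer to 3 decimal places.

1.130

Mean ȳ = (18 + 32 + 20 + 23 + 26 + 26)/6 = 24.1667
Σ_{t=1}^{4}(y_t−ȳ)(y_{t+2}−ȳ) = 6.7778
γ_2 = 6.7778 / 6 = 1.130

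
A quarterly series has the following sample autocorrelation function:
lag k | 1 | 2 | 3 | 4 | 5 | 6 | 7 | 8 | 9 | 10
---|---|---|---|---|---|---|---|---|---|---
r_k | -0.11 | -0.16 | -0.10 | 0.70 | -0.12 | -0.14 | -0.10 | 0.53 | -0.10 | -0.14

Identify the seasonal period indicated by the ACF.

The largest autocorrelation is r_4 = 0.70, with a weaker echo at lag 8 (0.53); the remaining lags stay at or below -0.10.
The dominant spike at lag 4 indicates a seasonal period of 4.

4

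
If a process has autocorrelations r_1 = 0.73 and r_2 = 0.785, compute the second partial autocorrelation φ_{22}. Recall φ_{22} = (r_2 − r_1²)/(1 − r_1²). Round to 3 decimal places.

φ_{22} = (r_2 − r_1²) / (1 − r_1²)
r_1² = (0.73)² = 0.5329
Numerator = 0.785 − 0.5329 = 0.2521; denominator = 1 − 0.5329 = 0.4671
φ_{22} = 0.2521 / 0.4671 = 0.540

0.540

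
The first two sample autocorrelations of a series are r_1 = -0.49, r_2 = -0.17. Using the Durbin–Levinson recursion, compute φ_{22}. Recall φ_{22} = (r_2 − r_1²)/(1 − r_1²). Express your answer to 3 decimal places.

φ_{22} = (r_2 − r_1²) / (1 − r_1²)
r_1² = (-0.49)² = 0.2401
Numerator = -0.17 − 0.2401 = -0.4101; denominator = 1 − 0.2401 = 0.7599
φ_{22} = -0.4101 / 0.7599 = -0.540

-0.540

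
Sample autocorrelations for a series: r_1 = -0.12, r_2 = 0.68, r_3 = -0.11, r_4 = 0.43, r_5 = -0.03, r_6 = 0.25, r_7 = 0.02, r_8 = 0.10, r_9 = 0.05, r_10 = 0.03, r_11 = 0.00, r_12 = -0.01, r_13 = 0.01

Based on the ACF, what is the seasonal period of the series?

The largest autocorrelation is r_2 = 0.68, with weaker echoes at lags 4 (0.43) and 6 (0.25); the remaining lags stay at or below 0.10.
The dominant spike at lag 2 indicates a seasonal period of 2.

2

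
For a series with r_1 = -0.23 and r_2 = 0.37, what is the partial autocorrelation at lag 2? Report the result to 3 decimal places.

0.335

φ_{22} = (r_2 − r_1²) / (1 − r_1²)
r_1² = (-0.23)² = 0.0529
Numerator = 0.37 − 0.0529 = 0.3171; denominator = 1 − 0.0529 = 0.9471
φ_{22} = 0.3171 / 0.9471 = 0.335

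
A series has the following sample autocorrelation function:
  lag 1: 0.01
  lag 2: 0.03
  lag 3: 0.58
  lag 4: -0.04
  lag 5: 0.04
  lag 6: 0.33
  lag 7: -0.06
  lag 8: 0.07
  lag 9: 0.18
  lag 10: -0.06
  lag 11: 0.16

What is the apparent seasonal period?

3

The largest autocorrelation is r_3 = 0.58, with weaker echoes at lags 6 (0.33) and 9 (0.18); the remaining lags stay at or below 0.16.
The dominant spike at lag 3 indicates a seasonal period of 3.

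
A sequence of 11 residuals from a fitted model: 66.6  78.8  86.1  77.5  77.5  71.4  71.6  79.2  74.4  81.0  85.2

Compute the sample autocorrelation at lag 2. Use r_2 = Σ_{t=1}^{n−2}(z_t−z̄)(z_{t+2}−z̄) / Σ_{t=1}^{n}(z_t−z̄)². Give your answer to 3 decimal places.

-0.301

Mean z̄ = (66.6 + 78.8 + 86.1 + 77.5 + 77.5 + 71.4 + 71.6 + 79.2 + 74.4 + 81.0 + 85.2)/11 = 77.2091
Numerator Σ_{t=1}^{9}(z_t−z̄)(z_{t+2}−z̄) = -105.3056
Denominator Σ(z_t−z̄)² = 349.5891
r_2 = -105.3056 / 349.5891 = -0.301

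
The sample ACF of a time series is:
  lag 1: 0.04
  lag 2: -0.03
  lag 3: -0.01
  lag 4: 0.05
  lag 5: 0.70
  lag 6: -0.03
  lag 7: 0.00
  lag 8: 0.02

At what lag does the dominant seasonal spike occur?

5

The largest autocorrelation is r_5 = 0.70; the remaining lags stay at or below 0.05.
The dominant spike at lag 5 indicates a seasonal period of 5.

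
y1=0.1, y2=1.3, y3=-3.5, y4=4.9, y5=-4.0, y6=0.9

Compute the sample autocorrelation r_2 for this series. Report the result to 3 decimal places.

0.447

Mean ȳ = (0.1 + 1.3 − 3.5 + 4.9 − 4.0 + 0.9)/6 = -0.0500
Deviations from mean: 0.1500, 1.3500, -3.4500, 4.9500, -3.9500, 0.9500
Σ(y_t−ȳ)(y_{t+2}−ȳ) = (-0.5175) + (6.6825) + (13.6275) + (4.7025) = 24.4950
Denominator Σ(y_t−ȳ)² = 54.7550
r_2 = 24.4950 / 54.7550 = 0.447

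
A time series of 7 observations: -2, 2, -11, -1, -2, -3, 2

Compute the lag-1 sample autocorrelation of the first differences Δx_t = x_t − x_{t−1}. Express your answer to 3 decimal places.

First differences Δx: 4, -13, 10, -1, -1, 5
Mean of differences = 0.6667
Numerator Σ(Δx_t−Δx̄)(Δx_{t+1}−Δx̄) = -193.1111
Denominator Σ(Δx_t−Δx̄)² = 309.3333
r_1(Δx) = -193.1111 / 309.3333 = -0.624

-0.624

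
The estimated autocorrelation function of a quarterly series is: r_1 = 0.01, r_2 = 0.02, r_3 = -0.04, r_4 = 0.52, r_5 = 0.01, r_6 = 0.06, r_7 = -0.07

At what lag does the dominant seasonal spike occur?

4

The largest autocorrelation is r_4 = 0.52; the remaining lags stay at or below 0.06.
The dominant spike at lag 4 indicates a seasonal period of 4.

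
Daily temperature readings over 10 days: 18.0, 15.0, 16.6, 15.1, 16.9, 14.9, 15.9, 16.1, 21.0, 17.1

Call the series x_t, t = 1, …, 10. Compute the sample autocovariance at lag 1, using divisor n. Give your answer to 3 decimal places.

-0.159

Mean x̄ = (18.0 + 15.0 + 16.6 + 15.1 + 16.9 + 14.9 + 15.9 + 16.1 + 21.0 + 17.1)/10 = 16.6600
Σ_{t=1}^{9}(x_t−x̄)(x_{t+1}−x̄) = -1.5856
γ_1 = -1.5856 / 10 = -0.159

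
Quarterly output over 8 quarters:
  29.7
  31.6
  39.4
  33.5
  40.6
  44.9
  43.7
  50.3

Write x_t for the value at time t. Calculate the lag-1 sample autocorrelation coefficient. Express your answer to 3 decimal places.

0.405

Mean x̄ = (29.7 + 31.6 + 39.4 + 33.5 + 40.6 + 44.9 + 43.7 + 50.3)/8 = 39.2125
Σ(x_t−x̄)(x_{t+1}−x̄) = (72.4139) + (-1.4273) + (-1.0711) + (-7.9261) + (7.8914) + (25.5227) + (49.7552) = 145.1586
Denominator Σ(x_t−x̄)² = 358.4488
r_1 = 145.1586 / 358.4488 = 0.405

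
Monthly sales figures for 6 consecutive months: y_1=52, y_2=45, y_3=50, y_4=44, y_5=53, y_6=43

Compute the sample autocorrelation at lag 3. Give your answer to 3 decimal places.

-0.433

Mean ȳ = (52 + 45 + 50 + 44 + 53 + 43)/6 = 47.8333
Numerator Σ_{t=1}^{3}(y_t−ȳ)(y_{t+3}−ȳ) = -41.0833
Denominator Σ(y_t−ȳ)² = 94.8333
r_3 = -41.0833 / 94.8333 = -0.433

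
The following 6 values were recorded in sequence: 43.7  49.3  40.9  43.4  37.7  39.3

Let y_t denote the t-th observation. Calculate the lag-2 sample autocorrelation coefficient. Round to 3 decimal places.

0.106

Mean ȳ = (43.7 + 49.3 + 40.9 + 43.4 + 37.7 + 39.3)/6 = 42.3833
Deviations from mean: 1.3167, 6.9167, -1.4833, 1.0167, -4.6833, -3.0833
Σ(y_t−ȳ)(y_{t+2}−ȳ) = (-1.9531) + (7.0319) + (6.9469) + (-3.1347) = 8.8911
Denominator Σ(y_t−ȳ)² = 84.2483
r_2 = 8.8911 / 84.2483 = 0.106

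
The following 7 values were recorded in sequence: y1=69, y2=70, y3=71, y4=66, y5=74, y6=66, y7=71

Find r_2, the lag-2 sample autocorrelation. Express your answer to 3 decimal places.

Mean ȳ = (69 + 70 + 71 + 66 + 74 + 66 + 71)/7 = 69.5714
Numerator Σ_{t=1}^{5}(y_t−ȳ)(y_{t+2}−ȳ) = 23.0612
Denominator Σ(y_t−ȳ)² = 49.7143
r_2 = 23.0612 / 49.7143 = 0.464

0.464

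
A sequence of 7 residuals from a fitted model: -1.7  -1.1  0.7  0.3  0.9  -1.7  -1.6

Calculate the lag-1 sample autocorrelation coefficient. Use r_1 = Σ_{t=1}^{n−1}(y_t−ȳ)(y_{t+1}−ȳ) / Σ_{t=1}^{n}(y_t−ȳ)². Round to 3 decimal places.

0.222

Mean ȳ = (-1.7 − 1.1 + 0.7 + 0.3 + 0.9 − 1.7 − 1.6)/7 = -0.6000
Σ(y_t−ȳ)(y_{t+1}−ȳ) = (0.5500) + (-0.6500) + (1.1700) + (1.3500) + (-1.6500) + (1.1000) = 1.8700
Denominator Σ(y_t−ȳ)² = 8.4200
r_1 = 1.8700 / 8.4200 = 0.222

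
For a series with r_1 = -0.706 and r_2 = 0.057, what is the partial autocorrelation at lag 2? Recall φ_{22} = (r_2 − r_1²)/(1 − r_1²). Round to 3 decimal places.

-0.880

φ_{22} = (r_2 − r_1²) / (1 − r_1²)
r_1² = (-0.706)² = 0.498436
Numerator = 0.057 − 0.4984 = -0.4414; denominator = 1 − 0.4984 = 0.5016
φ_{22} = -0.4414 / 0.5016 = -0.880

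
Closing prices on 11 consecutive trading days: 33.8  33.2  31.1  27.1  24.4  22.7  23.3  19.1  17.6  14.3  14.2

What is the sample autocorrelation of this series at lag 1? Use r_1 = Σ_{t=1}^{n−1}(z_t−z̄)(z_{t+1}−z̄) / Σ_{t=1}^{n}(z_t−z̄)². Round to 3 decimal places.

0.744

Mean z̄ = (33.8 + 33.2 + 31.1 + 27.1 + 24.4 + 22.7 + 23.3 + 19.1 + 17.6 + 14.3 + 14.2)/11 = 23.7091
Numerator Σ_{t=1}^{10}(z_t−z̄)(z_{t+1}−z̄) = 370.0345
Denominator Σ(z_t−z̄)² = 497.2091
r_1 = 370.0345 / 497.2091 = 0.744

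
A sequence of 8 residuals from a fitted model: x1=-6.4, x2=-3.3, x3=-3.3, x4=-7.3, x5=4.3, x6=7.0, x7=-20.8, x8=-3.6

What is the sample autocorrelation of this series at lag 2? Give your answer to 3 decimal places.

-0.340

Mean x̄ = (-6.4 − 3.3 − 3.3 − 7.3 + 4.3 + 7.0 − 20.8 − 3.6)/8 = -4.1750
Σ(x_t−x̄)(x_{t+2}−x̄) = (-1.9469) + (-2.7344) + (7.4156) + (-34.9219) + (-140.8969) + (6.4256) = -166.6588
Denominator Σ(x_t−x̄)² = 489.6750
r_2 = -166.6588 / 489.6750 = -0.340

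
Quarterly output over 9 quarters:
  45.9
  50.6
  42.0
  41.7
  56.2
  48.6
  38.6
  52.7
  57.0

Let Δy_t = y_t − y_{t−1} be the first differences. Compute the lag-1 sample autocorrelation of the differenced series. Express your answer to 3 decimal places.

-0.243

First differences Δy: 4.7, -8.6, -0.3, 14.5, -7.6, -10.0, 14.1, 4.3
Mean of differences = 1.3875
Numerator Σ(Δy_t−Δȳ)(Δy_{t+1}−Δȳ) = -161.5989
Denominator Σ(Δy_t−Δȳ)² = 666.0488
r_1(Δy) = -161.5989 / 666.0488 = -0.243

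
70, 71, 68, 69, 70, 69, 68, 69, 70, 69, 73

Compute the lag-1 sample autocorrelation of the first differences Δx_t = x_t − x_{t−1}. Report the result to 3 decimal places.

First differences Δx: 1, -3, 1, 1, -1, -1, 1, 1, -1, 4
Mean of differences = 0.3000
Numerator Σ(Δx_t−Δx̄)(Δx_{t+1}−Δx̄) = -9.4900
Denominator Σ(Δx_t−Δx̄)² = 32.1000
r_1(Δx) = -9.4900 / 32.1000 = -0.296

-0.296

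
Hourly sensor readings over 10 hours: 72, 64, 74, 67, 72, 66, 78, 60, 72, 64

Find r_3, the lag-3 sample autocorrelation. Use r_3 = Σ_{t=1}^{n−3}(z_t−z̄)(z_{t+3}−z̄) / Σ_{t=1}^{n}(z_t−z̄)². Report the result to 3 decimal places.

-0.485

Mean z̄ = (72 + 64 + 74 + 67 + 72 + 66 + 78 + 60 + 72 + 64)/10 = 68.9000
Numerator Σ_{t=1}^{7}(z_t−z̄)(z_{t+3}−z̄) = -134.3300
Denominator Σ(z_t−z̄)² = 276.9000
r_3 = -134.3300 / 276.9000 = -0.485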